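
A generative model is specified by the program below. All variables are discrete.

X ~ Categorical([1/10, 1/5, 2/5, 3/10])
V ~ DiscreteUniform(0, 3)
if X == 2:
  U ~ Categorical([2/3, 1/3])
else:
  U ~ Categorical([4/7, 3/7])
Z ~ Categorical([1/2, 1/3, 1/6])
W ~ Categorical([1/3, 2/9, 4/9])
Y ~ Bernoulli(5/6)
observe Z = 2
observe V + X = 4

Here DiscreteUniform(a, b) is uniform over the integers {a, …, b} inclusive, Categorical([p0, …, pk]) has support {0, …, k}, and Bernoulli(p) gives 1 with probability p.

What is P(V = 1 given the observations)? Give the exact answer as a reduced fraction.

P(V = 1 | obs) = 1/3

Enumerate traces; 36 have nonzero weight after conditioning:
  (X=1, V=3, U=0, Z=2, W=0, Y=0) weight 1/3780
  (X=1, V=3, U=0, Z=2, W=0, Y=1) weight 1/756
  (X=1, V=3, U=0, Z=2, W=1, Y=0) weight 1/5670
  (X=1, V=3, U=0, Z=2, W=1, Y=1) weight 1/1134
  (X=1, V=3, U=0, Z=2, W=2, Y=0) weight 1/2835
  (X=1, V=3, U=0, Z=2, W=2, Y=1) weight 1/567
  (X=1, V=3, U=1, Z=2, W=0, Y=0) weight 1/5040
  (X=1, V=3, U=1, Z=2, W=0, Y=1) weight 1/1008
  (X=2, V=2, U=0, Z=2, W=0, Y=0) weight 1/1620
  (X=3, V=1, U=0, Z=2, W=0, Y=0) weight 1/2520
  … 26 more
Group by V:
  weight(V=1) = 1/80
  weight(V=2) = 1/60
  weight(V=3) = 1/120
Total weight = 1/80 + 1/60 + 1/120 = 3/80
P(V=1 | obs) = 1/80 / 3/80 = 1/3
P(V=2 | obs) = 1/60 / 3/80 = 4/9
P(V=3 | obs) = 1/120 / 3/80 = 2/9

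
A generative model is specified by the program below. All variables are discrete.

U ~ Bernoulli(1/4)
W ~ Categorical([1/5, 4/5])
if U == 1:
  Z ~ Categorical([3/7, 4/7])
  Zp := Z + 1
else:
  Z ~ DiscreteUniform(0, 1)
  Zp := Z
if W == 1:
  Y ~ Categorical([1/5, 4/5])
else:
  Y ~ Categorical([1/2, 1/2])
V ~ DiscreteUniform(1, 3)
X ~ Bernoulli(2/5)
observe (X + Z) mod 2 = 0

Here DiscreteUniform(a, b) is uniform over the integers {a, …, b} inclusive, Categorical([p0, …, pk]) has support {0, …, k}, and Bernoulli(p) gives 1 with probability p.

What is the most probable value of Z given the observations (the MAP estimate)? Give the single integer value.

Enumerate traces; 48 have nonzero weight after conditioning:
  (U=0, W=0, Z=0, Y=0, V=1, X=0) weight 3/400
  (U=0, W=0, Z=0, Y=0, V=2, X=0) weight 3/400
  (U=0, W=0, Z=0, Y=0, V=3, X=0) weight 3/400
  (U=0, W=0, Z=0, Y=1, V=1, X=0) weight 3/400
  (U=0, W=0, Z=0, Y=1, V=2, X=0) weight 3/400
  (U=0, W=0, Z=0, Y=1, V=3, X=0) weight 3/400
  (U=0, W=0, Z=1, Y=0, V=1, X=1) weight 1/200
  (U=0, W=0, Z=1, Y=0, V=2, X=1) weight 1/200
  … 40 more
Group by Z:
  weight(Z=0) = 81/280
  weight(Z=1) = 29/140
Total weight = 81/280 + 29/140 = 139/280
P(Z=0 | obs) = 81/280 / 139/280 = 81/139
P(Z=1 | obs) = 29/140 / 139/280 = 58/139
argmax = 0

argmax_v P(Z = v | obs) = 0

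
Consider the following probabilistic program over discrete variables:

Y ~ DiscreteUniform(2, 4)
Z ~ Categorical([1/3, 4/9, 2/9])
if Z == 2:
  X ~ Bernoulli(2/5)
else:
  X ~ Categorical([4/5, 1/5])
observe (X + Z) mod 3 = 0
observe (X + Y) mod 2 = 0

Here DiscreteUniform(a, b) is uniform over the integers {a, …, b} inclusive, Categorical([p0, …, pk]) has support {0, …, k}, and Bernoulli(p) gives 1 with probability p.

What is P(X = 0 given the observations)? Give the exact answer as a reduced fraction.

Enumerate traces; 3 have nonzero weight after conditioning:
  (Y=2, Z=0, X=0) weight 4/45
  (Y=3, Z=2, X=1) weight 4/135
  (Y=4, Z=0, X=0) weight 4/45
Group by X:
  weight(X=0) = 8/45
  weight(X=1) = 4/135
Total weight = 8/45 + 4/135 = 28/135
P(X=0 | obs) = 8/45 / 28/135 = 6/7
P(X=1 | obs) = 4/135 / 28/135 = 1/7

P(X = 0 | obs) = 6/7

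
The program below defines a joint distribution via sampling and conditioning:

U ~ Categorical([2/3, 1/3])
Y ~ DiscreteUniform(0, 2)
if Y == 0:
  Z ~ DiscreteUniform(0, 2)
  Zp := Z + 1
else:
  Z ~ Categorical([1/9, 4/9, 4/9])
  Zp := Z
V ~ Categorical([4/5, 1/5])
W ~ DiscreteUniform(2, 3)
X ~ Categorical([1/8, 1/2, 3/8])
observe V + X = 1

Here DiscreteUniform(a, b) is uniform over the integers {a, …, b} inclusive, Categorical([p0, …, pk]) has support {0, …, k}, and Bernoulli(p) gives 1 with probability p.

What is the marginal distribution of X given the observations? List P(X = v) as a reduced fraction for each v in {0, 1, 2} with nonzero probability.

Enumerate traces; 72 have nonzero weight after conditioning:
  (U=0, Y=0, Z=0, V=0, W=2, X=1) weight 2/135
  (U=0, Y=0, Z=0, V=0, W=3, X=1) weight 2/135
  (U=0, Y=0, Z=0, V=1, W=2, X=0) weight 1/1080
  (U=0, Y=0, Z=0, V=1, W=3, X=0) weight 1/1080
  (U=0, Y=0, Z=1, V=0, W=2, X=1) weight 2/135
  (U=0, Y=0, Z=1, V=0, W=3, X=1) weight 2/135
  (U=0, Y=0, Z=1, V=1, W=2, X=0) weight 1/1080
  (U=0, Y=0, Z=1, V=1, W=3, X=0) weight 1/1080
  … 64 more
Group by X:
  weight(X=0) = 1/40
  weight(X=1) = 2/5
Total weight = 1/40 + 2/5 = 17/40
P(X=0 | obs) = 1/40 / 17/40 = 1/17
P(X=1 | obs) = 2/5 / 17/40 = 16/17

P(X=0) = 1/17, P(X=1) = 16/17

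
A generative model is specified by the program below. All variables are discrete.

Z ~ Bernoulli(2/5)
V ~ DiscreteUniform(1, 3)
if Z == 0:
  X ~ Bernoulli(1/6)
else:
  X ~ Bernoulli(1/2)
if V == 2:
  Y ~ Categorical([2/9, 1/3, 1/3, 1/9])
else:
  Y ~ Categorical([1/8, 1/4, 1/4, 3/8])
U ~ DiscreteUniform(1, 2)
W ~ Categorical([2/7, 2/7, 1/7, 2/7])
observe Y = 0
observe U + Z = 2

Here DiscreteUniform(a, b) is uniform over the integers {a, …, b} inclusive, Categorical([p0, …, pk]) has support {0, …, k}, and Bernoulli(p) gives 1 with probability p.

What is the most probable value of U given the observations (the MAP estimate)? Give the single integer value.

argmax_v P(U = v | obs) = 2

Enumerate traces; 48 have nonzero weight after conditioning:
  (Z=0, V=1, X=0, Y=0, U=2, W=0) weight 1/336
  (Z=0, V=1, X=0, Y=0, U=2, W=1) weight 1/336
  (Z=0, V=1, X=0, Y=0, U=2, W=2) weight 1/672
  (Z=0, V=1, X=0, Y=0, U=2, W=3) weight 1/336
  (Z=0, V=1, X=1, Y=0, U=2, W=0) weight 1/1680
  (Z=0, V=1, X=1, Y=0, U=2, W=1) weight 1/1680
  (Z=0, V=1, X=1, Y=0, U=2, W=2) weight 1/3360
  (Z=0, V=1, X=1, Y=0, U=2, W=3) weight 1/1680
  (Z=1, V=1, X=0, Y=0, U=1, W=0) weight 1/840
  … 39 more
Group by U:
  weight(U=1) = 17/540
  weight(U=2) = 17/360
Total weight = 17/540 + 17/360 = 17/216
P(U=1 | obs) = 17/540 / 17/216 = 2/5
P(U=2 | obs) = 17/360 / 17/216 = 3/5
argmax = 2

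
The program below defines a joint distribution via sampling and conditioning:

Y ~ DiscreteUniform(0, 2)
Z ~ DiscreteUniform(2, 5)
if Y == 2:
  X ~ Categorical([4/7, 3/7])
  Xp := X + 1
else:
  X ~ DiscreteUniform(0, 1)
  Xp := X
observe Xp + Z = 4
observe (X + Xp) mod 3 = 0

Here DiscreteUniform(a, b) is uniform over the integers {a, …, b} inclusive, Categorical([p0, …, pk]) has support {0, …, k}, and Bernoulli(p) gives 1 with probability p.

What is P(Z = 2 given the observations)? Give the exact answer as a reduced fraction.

P(Z = 2 | obs) = 3/10

Enumerate traces; 3 have nonzero weight after conditioning:
  (Y=0, Z=4, X=0) weight 1/24
  (Y=1, Z=4, X=0) weight 1/24
  (Y=2, Z=2, X=1) weight 1/28
Group by Z:
  weight(Z=2) = 1/28
  weight(Z=4) = 1/12
Total weight = 1/28 + 1/12 = 5/42
P(Z=2 | obs) = 1/28 / 5/42 = 3/10
P(Z=4 | obs) = 1/12 / 5/42 = 7/10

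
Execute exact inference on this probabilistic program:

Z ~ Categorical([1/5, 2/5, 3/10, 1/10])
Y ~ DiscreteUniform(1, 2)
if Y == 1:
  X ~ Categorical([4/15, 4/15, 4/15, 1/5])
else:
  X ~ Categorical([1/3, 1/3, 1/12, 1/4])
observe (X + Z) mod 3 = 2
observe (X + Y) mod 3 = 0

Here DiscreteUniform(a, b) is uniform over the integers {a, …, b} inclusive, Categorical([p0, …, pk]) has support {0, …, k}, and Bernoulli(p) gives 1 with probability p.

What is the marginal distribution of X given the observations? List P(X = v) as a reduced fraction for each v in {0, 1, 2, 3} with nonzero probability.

Enumerate traces; 3 have nonzero weight after conditioning:
  (Z=0, Y=1, X=2) weight 2/75
  (Z=1, Y=2, X=1) weight 1/15
  (Z=3, Y=1, X=2) weight 1/75
Group by X:
  weight(X=1) = 1/15
  weight(X=2) = 1/25
Total weight = 1/15 + 1/25 = 8/75
P(X=1 | obs) = 1/15 / 8/75 = 5/8
P(X=2 | obs) = 1/25 / 8/75 = 3/8

P(X=1) = 5/8, P(X=2) = 3/8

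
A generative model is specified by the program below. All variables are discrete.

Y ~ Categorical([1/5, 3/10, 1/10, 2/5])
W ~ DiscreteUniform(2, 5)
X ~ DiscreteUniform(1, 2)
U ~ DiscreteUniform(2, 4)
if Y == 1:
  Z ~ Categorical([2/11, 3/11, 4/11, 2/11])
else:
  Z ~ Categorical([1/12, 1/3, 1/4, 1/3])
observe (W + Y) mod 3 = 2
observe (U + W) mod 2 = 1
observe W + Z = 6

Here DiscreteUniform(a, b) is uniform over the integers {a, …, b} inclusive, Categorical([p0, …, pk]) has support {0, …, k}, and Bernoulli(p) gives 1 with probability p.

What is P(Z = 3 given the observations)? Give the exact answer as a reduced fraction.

P(Z = 3 | obs) = 11/95

Enumerate traces; 14 have nonzero weight after conditioning:
  (Y=0, W=5, X=1, U=2, Z=1) weight 1/360
  (Y=0, W=5, X=1, U=4, Z=1) weight 1/360
  (Y=0, W=5, X=2, U=2, Z=1) weight 1/360
  (Y=0, W=5, X=2, U=4, Z=1) weight 1/360
  (Y=1, W=4, X=1, U=3, Z=2) weight 1/220
  (Y=1, W=4, X=2, U=3, Z=2) weight 1/220
  (Y=2, W=3, X=1, U=2, Z=3) weight 1/720
  (Y=2, W=3, X=1, U=4, Z=3) weight 1/720
  … 6 more
Group by Z:
  weight(Z=1) = 1/30
  weight(Z=2) = 1/110
  weight(Z=3) = 1/180
Total weight = 1/30 + 1/110 + 1/180 = 19/396
P(Z=1 | obs) = 1/30 / 19/396 = 66/95
P(Z=2 | obs) = 1/110 / 19/396 = 18/95
P(Z=3 | obs) = 1/180 / 19/396 = 11/95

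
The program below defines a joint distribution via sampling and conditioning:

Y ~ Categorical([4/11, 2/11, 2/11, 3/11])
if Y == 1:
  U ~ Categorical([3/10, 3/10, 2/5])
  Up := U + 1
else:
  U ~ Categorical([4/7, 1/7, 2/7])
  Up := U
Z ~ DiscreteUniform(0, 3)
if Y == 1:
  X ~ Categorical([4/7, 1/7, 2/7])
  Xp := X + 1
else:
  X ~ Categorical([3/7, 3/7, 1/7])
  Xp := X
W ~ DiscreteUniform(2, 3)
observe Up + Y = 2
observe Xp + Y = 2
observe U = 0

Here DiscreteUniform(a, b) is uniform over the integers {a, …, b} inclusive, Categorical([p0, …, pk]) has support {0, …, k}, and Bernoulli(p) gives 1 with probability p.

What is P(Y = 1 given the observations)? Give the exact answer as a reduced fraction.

Enumerate traces; 16 have nonzero weight after conditioning:
  (Y=1, U=0, Z=0, X=0, W=2) weight 3/770
  (Y=1, U=0, Z=0, X=0, W=3) weight 3/770
  (Y=1, U=0, Z=1, X=0, W=2) weight 3/770
  (Y=1, U=0, Z=1, X=0, W=3) weight 3/770
  (Y=1, U=0, Z=2, X=0, W=2) weight 3/770
  (Y=1, U=0, Z=2, X=0, W=3) weight 3/770
  (Y=1, U=0, Z=3, X=0, W=2) weight 3/770
  (Y=1, U=0, Z=3, X=0, W=3) weight 3/770
  (Y=2, U=0, Z=0, X=0, W=2) weight 3/539
  … 7 more
Group by Y:
  weight(Y=1) = 12/385
  weight(Y=2) = 24/539
Total weight = 12/385 + 24/539 = 204/2695
P(Y=1 | obs) = 12/385 / 204/2695 = 7/17
P(Y=2 | obs) = 24/539 / 204/2695 = 10/17

P(Y = 1 | obs) = 7/17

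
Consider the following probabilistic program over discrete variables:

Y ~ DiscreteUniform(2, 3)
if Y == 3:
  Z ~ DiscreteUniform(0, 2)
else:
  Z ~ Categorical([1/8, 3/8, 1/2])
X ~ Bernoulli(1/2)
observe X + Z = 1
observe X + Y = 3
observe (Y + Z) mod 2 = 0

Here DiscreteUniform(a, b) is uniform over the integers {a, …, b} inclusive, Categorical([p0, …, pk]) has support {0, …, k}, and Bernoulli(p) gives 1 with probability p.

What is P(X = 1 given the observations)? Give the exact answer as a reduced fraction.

P(X = 1 | obs) = 3/11

Enumerate traces; 2 have nonzero weight after conditioning:
  (Y=2, Z=0, X=1) weight 1/32
  (Y=3, Z=1, X=0) weight 1/12
Group by X:
  weight(X=0) = 1/12
  weight(X=1) = 1/32
Total weight = 1/12 + 1/32 = 11/96
P(X=0 | obs) = 1/12 / 11/96 = 8/11
P(X=1 | obs) = 1/32 / 11/96 = 3/11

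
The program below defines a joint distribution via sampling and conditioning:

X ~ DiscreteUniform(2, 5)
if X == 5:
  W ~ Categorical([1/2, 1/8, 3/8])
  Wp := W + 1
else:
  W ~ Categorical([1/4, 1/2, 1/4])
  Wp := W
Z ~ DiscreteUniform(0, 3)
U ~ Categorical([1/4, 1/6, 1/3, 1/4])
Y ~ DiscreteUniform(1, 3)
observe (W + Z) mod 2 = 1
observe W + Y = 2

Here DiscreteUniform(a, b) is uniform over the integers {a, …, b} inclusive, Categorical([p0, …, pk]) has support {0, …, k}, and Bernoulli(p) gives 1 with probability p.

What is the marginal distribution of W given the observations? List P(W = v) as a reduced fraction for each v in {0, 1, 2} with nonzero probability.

Enumerate traces; 64 have nonzero weight after conditioning:
  (X=2, W=0, Z=1, U=0, Y=2) weight 1/768
  (X=2, W=0, Z=1, U=1, Y=2) weight 1/1152
  (X=2, W=0, Z=1, U=2, Y=2) weight 1/576
  (X=2, W=0, Z=1, U=3, Y=2) weight 1/768
  (X=2, W=0, Z=3, U=0, Y=2) weight 1/768
  (X=2, W=0, Z=3, U=1, Y=2) weight 1/1152
  (X=2, W=0, Z=3, U=2, Y=2) weight 1/576
  (X=2, W=0, Z=3, U=3, Y=2) weight 1/768
  (X=2, W=1, Z=0, U=0, Y=1) weight 1/384
  … 55 more
Group by W:
  weight(W=0) = 5/96
  weight(W=1) = 13/192
Total weight = 5/96 + 13/192 = 23/192
P(W=0 | obs) = 5/96 / 23/192 = 10/23
P(W=1 | obs) = 13/192 / 23/192 = 13/23

P(W=0) = 10/23, P(W=1) = 13/23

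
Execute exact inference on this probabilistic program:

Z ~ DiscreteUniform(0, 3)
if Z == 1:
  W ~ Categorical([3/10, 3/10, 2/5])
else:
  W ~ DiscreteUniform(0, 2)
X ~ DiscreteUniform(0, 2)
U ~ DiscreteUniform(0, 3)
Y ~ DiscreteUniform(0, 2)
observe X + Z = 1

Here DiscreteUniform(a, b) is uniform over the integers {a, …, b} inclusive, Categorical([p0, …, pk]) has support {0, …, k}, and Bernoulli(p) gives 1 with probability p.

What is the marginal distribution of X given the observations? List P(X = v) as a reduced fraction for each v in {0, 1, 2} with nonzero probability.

P(X=0) = 1/2, P(X=1) = 1/2

Enumerate traces; 72 have nonzero weight after conditioning:
  (Z=0, W=0, X=1, U=0, Y=0) weight 1/432
  (Z=0, W=0, X=1, U=0, Y=1) weight 1/432
  (Z=0, W=0, X=1, U=0, Y=2) weight 1/432
  (Z=0, W=0, X=1, U=1, Y=0) weight 1/432
  (Z=0, W=0, X=1, U=1, Y=1) weight 1/432
  (Z=0, W=0, X=1, U=1, Y=2) weight 1/432
  (Z=0, W=0, X=1, U=2, Y=0) weight 1/432
  (Z=0, W=0, X=1, U=2, Y=1) weight 1/432
  (Z=1, W=0, X=0, U=0, Y=0) weight 1/480
  … 63 more
Group by X:
  weight(X=0) = 1/12
  weight(X=1) = 1/12
Total weight = 1/12 + 1/12 = 1/6
P(X=0 | obs) = 1/12 / 1/6 = 1/2
P(X=1 | obs) = 1/12 / 1/6 = 1/2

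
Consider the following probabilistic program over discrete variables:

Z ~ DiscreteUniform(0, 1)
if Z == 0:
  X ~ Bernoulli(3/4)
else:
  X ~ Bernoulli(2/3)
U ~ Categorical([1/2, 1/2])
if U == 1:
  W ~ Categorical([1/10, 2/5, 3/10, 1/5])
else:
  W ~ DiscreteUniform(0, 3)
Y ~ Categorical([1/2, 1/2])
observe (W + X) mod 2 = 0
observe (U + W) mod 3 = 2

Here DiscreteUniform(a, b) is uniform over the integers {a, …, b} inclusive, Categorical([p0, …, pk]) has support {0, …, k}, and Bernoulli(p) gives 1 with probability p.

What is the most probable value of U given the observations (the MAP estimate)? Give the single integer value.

argmax_v P(U = v | obs) = 1

Enumerate traces; 8 have nonzero weight after conditioning:
  (Z=0, X=0, U=0, W=2, Y=0) weight 1/128
  (Z=0, X=0, U=0, W=2, Y=1) weight 1/128
  (Z=0, X=1, U=1, W=1, Y=0) weight 3/80
  (Z=0, X=1, U=1, W=1, Y=1) weight 3/80
  (Z=1, X=0, U=0, W=2, Y=0) weight 1/96
  (Z=1, X=0, U=0, W=2, Y=1) weight 1/96
  (Z=1, X=1, U=1, W=1, Y=0) weight 1/30
  (Z=1, X=1, U=1, W=1, Y=1) weight 1/30
Group by U:
  weight(U=0) = 7/192
  weight(U=1) = 17/120
Total weight = 7/192 + 17/120 = 57/320
P(U=0 | obs) = 7/192 / 57/320 = 35/171
P(U=1 | obs) = 17/120 / 57/320 = 136/171
argmax = 1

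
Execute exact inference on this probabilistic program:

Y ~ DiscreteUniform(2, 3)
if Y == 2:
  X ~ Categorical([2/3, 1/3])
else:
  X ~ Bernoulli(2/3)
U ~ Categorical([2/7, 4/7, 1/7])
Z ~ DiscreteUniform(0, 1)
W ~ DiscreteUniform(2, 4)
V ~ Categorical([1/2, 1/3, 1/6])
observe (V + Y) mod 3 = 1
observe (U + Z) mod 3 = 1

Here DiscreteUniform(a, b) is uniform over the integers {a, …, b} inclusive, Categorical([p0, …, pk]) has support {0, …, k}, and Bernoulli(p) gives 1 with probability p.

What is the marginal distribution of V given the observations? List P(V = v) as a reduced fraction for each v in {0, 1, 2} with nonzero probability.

Enumerate traces; 24 have nonzero weight after conditioning:
  (Y=2, X=0, U=0, Z=1, W=2, V=2) weight 1/378
  (Y=2, X=0, U=0, Z=1, W=3, V=2) weight 1/378
  (Y=2, X=0, U=0, Z=1, W=4, V=2) weight 1/378
  (Y=2, X=0, U=1, Z=0, W=2, V=2) weight 1/189
  (Y=2, X=0, U=1, Z=0, W=3, V=2) weight 1/189
  (Y=2, X=0, U=1, Z=0, W=4, V=2) weight 1/189
  (Y=2, X=1, U=0, Z=1, W=2, V=2) weight 1/756
  (Y=2, X=1, U=0, Z=1, W=3, V=2) weight 1/756
  (Y=3, X=0, U=0, Z=1, W=2, V=1) weight 1/378
  … 15 more
Group by V:
  weight(V=1) = 1/14
  weight(V=2) = 1/28
Total weight = 1/14 + 1/28 = 3/28
P(V=1 | obs) = 1/14 / 3/28 = 2/3
P(V=2 | obs) = 1/28 / 3/28 = 1/3

P(V=1) = 2/3, P(V=2) = 1/3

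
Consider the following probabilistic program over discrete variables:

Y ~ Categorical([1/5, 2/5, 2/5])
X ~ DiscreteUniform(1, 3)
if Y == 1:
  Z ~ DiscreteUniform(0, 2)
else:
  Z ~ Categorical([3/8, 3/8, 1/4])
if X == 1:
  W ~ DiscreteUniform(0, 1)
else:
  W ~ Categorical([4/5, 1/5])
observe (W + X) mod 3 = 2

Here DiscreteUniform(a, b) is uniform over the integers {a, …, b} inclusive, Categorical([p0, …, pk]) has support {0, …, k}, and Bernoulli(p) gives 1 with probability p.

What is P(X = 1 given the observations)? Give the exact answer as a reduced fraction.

Enumerate traces; 18 have nonzero weight after conditioning:
  (Y=0, X=1, Z=0, W=1) weight 1/80
  (Y=0, X=1, Z=1, W=1) weight 1/80
  (Y=0, X=1, Z=2, W=1) weight 1/120
  (Y=0, X=2, Z=0, W=0) weight 1/50
  (Y=0, X=2, Z=1, W=0) weight 1/50
  (Y=0, X=2, Z=2, W=0) weight 1/75
  (Y=1, X=1, Z=0, W=1) weight 1/45
  (Y=1, X=1, Z=1, W=1) weight 1/45
  … 10 more
Group by X:
  weight(X=1) = 1/6
  weight(X=2) = 4/15
Total weight = 1/6 + 4/15 = 13/30
P(X=1 | obs) = 1/6 / 13/30 = 5/13
P(X=2 | obs) = 4/15 / 13/30 = 8/13

P(X = 1 | obs) = 5/13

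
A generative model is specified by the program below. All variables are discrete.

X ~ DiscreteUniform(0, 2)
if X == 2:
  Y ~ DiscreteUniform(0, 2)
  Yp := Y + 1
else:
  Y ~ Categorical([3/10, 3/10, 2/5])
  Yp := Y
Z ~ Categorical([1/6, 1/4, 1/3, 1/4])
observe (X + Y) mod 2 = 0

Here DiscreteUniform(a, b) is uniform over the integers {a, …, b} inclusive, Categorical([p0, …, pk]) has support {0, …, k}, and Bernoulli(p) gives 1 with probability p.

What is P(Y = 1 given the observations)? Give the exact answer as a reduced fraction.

P(Y = 1 | obs) = 9/50

Enumerate traces; 20 have nonzero weight after conditioning:
  (X=0, Y=0, Z=0) weight 1/60
  (X=0, Y=0, Z=1) weight 1/40
  (X=0, Y=0, Z=2) weight 1/30
  (X=0, Y=0, Z=3) weight 1/40
  (X=0, Y=2, Z=0) weight 1/45
  (X=0, Y=2, Z=1) weight 1/30
  (X=0, Y=2, Z=2) weight 2/45
  (X=0, Y=2, Z=3) weight 1/30
  (X=1, Y=1, Z=0) weight 1/60
  … 11 more
Group by Y:
  weight(Y=0) = 19/90
  weight(Y=1) = 1/10
  weight(Y=2) = 11/45
Total weight = 19/90 + 1/10 + 11/45 = 5/9
P(Y=0 | obs) = 19/90 / 5/9 = 19/50
P(Y=1 | obs) = 1/10 / 5/9 = 9/50
P(Y=2 | obs) = 11/45 / 5/9 = 11/25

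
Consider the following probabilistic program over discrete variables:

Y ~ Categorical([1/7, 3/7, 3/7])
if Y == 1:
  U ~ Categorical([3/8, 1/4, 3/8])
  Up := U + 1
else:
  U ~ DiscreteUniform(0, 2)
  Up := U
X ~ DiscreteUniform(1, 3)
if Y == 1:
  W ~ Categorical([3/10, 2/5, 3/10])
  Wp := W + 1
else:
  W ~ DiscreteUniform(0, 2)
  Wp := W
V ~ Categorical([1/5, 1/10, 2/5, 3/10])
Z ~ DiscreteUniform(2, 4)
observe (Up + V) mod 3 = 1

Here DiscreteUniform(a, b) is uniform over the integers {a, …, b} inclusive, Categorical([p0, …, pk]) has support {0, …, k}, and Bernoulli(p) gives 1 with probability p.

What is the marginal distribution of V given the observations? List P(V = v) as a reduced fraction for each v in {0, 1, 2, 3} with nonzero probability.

P(V=0) = 59/277, P(V=1) = 59/554, P(V=2) = 100/277, P(V=3) = 177/554

Enumerate traces; 324 have nonzero weight after conditioning:
  (Y=0, U=0, X=1, W=0, V=1, Z=2) weight 1/5670
  (Y=0, U=0, X=1, W=0, V=1, Z=3) weight 1/5670
  (Y=0, U=0, X=1, W=0, V=1, Z=4) weight 1/5670
  (Y=0, U=0, X=1, W=1, V=1, Z=2) weight 1/5670
  (Y=0, U=0, X=1, W=1, V=1, Z=3) weight 1/5670
  (Y=0, U=0, X=1, W=1, V=1, Z=4) weight 1/5670
  (Y=0, U=0, X=1, W=2, V=1, Z=2) weight 1/5670
  (Y=0, U=0, X=1, W=2, V=1, Z=3) weight 1/5670
  (Y=0, U=1, X=1, W=0, V=0, Z=2) weight 1/2835
  (Y=0, U=1, X=1, W=0, V=3, Z=2) weight 1/1890
  … 314 more
Group by V:
  weight(V=0) = 59/840
  weight(V=1) = 59/1680
  weight(V=2) = 5/42
  weight(V=3) = 59/560
Total weight = 59/840 + 59/1680 + 5/42 + 59/560 = 277/840
P(V=0 | obs) = 59/840 / 277/840 = 59/277
P(V=1 | obs) = 59/1680 / 277/840 = 59/554
P(V=2 | obs) = 5/42 / 277/840 = 100/277
P(V=3 | obs) = 59/560 / 277/840 = 177/554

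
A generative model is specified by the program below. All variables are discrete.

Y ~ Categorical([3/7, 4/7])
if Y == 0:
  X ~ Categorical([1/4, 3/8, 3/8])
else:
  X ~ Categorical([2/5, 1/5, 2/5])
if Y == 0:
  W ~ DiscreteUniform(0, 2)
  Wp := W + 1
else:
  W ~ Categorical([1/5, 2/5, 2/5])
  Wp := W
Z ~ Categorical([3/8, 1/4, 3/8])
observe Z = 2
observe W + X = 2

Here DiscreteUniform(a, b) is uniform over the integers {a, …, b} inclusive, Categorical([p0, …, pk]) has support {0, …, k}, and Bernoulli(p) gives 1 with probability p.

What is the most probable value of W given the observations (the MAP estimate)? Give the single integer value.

Enumerate traces; 6 have nonzero weight after conditioning:
  (Y=0, X=0, W=2, Z=2) weight 3/224
  (Y=0, X=1, W=1, Z=2) weight 9/448
  (Y=0, X=2, W=0, Z=2) weight 9/448
  (Y=1, X=0, W=2, Z=2) weight 6/175
  (Y=1, X=1, W=1, Z=2) weight 3/175
  (Y=1, X=2, W=0, Z=2) weight 3/175
Group by W:
  weight(W=0) = 417/11200
  weight(W=1) = 417/11200
  weight(W=2) = 267/5600
Total weight = 417/11200 + 417/11200 + 267/5600 = 171/1400
P(W=0 | obs) = 417/11200 / 171/1400 = 139/456
P(W=1 | obs) = 417/11200 / 171/1400 = 139/456
P(W=2 | obs) = 267/5600 / 171/1400 = 89/228
argmax = 2

argmax_v P(W = v | obs) = 2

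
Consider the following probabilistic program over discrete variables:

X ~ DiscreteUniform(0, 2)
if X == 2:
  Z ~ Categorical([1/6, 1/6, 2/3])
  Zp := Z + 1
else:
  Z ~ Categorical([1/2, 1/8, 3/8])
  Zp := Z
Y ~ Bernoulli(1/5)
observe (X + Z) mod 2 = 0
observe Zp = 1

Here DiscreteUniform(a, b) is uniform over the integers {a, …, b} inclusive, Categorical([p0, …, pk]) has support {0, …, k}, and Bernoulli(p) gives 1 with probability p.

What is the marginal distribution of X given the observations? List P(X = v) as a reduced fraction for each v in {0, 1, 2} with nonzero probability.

Enumerate traces; 4 have nonzero weight after conditioning:
  (X=1, Z=1, Y=0) weight 1/30
  (X=1, Z=1, Y=1) weight 1/120
  (X=2, Z=0, Y=0) weight 2/45
  (X=2, Z=0, Y=1) weight 1/90
Group by X:
  weight(X=1) = 1/24
  weight(X=2) = 1/18
Total weight = 1/24 + 1/18 = 7/72
P(X=1 | obs) = 1/24 / 7/72 = 3/7
P(X=2 | obs) = 1/18 / 7/72 = 4/7

P(X=1) = 3/7, P(X=2) = 4/7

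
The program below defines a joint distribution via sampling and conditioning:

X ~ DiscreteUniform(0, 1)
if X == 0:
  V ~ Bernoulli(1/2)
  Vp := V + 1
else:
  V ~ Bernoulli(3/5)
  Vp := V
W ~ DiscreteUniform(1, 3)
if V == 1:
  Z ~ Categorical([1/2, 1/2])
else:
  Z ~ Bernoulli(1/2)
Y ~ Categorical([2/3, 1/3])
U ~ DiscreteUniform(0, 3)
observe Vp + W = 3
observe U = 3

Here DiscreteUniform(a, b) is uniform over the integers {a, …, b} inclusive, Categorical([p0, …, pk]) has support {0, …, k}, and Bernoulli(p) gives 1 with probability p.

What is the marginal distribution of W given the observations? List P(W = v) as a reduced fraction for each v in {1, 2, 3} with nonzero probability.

P(W=1) = 1/4, P(W=2) = 11/20, P(W=3) = 1/5

Enumerate traces; 16 have nonzero weight after conditioning:
  (X=0, V=0, W=2, Z=0, Y=0, U=3) weight 1/144
  (X=0, V=0, W=2, Z=0, Y=1, U=3) weight 1/288
  (X=0, V=0, W=2, Z=1, Y=0, U=3) weight 1/144
  (X=0, V=0, W=2, Z=1, Y=1, U=3) weight 1/288
  (X=0, V=1, W=1, Z=0, Y=0, U=3) weight 1/144
  (X=0, V=1, W=1, Z=0, Y=1, U=3) weight 1/288
  (X=0, V=1, W=1, Z=1, Y=0, U=3) weight 1/144
  (X=0, V=1, W=1, Z=1, Y=1, U=3) weight 1/288
  (X=1, V=0, W=3, Z=0, Y=0, U=3) weight 1/180
  … 7 more
Group by W:
  weight(W=1) = 1/48
  weight(W=2) = 11/240
  weight(W=3) = 1/60
Total weight = 1/48 + 11/240 + 1/60 = 1/12
P(W=1 | obs) = 1/48 / 1/12 = 1/4
P(W=2 | obs) = 11/240 / 1/12 = 11/20
P(W=3 | obs) = 1/60 / 1/12 = 1/5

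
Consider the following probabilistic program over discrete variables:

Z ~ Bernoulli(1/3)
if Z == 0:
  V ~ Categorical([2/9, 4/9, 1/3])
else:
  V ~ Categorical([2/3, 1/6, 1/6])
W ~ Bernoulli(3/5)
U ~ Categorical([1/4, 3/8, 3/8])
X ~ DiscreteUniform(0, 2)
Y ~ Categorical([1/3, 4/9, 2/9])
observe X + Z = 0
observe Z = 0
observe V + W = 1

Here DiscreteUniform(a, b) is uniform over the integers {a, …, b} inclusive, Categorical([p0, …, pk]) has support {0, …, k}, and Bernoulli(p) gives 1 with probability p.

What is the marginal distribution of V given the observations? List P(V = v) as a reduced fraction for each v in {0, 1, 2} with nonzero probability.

P(V=0) = 3/7, P(V=1) = 4/7

Enumerate traces; 18 have nonzero weight after conditioning:
  (Z=0, V=0, W=1, U=0, X=0, Y=0) weight 1/405
  (Z=0, V=0, W=1, U=0, X=0, Y=1) weight 4/1215
  (Z=0, V=0, W=1, U=0, X=0, Y=2) weight 2/1215
  (Z=0, V=0, W=1, U=1, X=0, Y=0) weight 1/270
  (Z=0, V=0, W=1, U=1, X=0, Y=1) weight 2/405
  (Z=0, V=0, W=1, U=1, X=0, Y=2) weight 1/405
  (Z=0, V=0, W=1, U=2, X=0, Y=0) weight 1/270
  (Z=0, V=0, W=1, U=2, X=0, Y=1) weight 2/405
  (Z=0, V=1, W=0, U=0, X=0, Y=0) weight 4/1215
  … 9 more
Group by V:
  weight(V=0) = 4/135
  weight(V=1) = 16/405
Total weight = 4/135 + 16/405 = 28/405
P(V=0 | obs) = 4/135 / 28/405 = 3/7
P(V=1 | obs) = 16/405 / 28/405 = 4/7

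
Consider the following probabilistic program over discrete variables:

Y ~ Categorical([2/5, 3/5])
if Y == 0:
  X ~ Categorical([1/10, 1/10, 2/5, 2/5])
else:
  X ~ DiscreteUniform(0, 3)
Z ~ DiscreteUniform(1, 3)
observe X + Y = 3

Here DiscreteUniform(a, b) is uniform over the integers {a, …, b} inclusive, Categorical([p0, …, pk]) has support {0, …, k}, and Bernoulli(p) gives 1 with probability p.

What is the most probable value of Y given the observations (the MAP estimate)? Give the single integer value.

Enumerate traces; 6 have nonzero weight after conditioning:
  (Y=0, X=3, Z=1) weight 4/75
  (Y=0, X=3, Z=2) weight 4/75
  (Y=0, X=3, Z=3) weight 4/75
  (Y=1, X=2, Z=1) weight 1/20
  (Y=1, X=2, Z=2) weight 1/20
  (Y=1, X=2, Z=3) weight 1/20
Group by Y:
  weight(Y=0) = 4/25
  weight(Y=1) = 3/20
Total weight = 4/25 + 3/20 = 31/100
P(Y=0 | obs) = 4/25 / 31/100 = 16/31
P(Y=1 | obs) = 3/20 / 31/100 = 15/31
argmax = 0

argmax_v P(Y = v | obs) = 0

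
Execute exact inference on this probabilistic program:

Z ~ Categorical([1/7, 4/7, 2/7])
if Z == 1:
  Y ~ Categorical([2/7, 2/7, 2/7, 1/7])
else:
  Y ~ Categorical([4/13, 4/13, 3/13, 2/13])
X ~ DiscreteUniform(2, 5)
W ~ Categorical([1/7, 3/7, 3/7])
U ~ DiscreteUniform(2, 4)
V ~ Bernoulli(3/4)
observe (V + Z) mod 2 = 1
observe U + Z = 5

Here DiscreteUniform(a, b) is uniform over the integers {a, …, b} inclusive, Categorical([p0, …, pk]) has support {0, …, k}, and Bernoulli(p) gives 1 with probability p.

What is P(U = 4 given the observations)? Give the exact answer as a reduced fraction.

P(U = 4 | obs) = 2/5

Enumerate traces; 96 have nonzero weight after conditioning:
  (Z=1, Y=0, X=2, W=0, U=4, V=0) weight 1/2058
  (Z=1, Y=0, X=2, W=1, U=4, V=0) weight 1/686
  (Z=1, Y=0, X=2, W=2, U=4, V=0) weight 1/686
  (Z=1, Y=0, X=3, W=0, U=4, V=0) weight 1/2058
  (Z=1, Y=0, X=3, W=1, U=4, V=0) weight 1/686
  (Z=1, Y=0, X=3, W=2, U=4, V=0) weight 1/686
  (Z=1, Y=0, X=4, W=0, U=4, V=0) weight 1/2058
  (Z=1, Y=0, X=4, W=1, U=4, V=0) weight 1/686
  (Z=2, Y=0, X=2, W=0, U=3, V=1) weight 1/1274
  … 87 more
Group by U:
  weight(U=3) = 1/14
  weight(U=4) = 1/21
Total weight = 1/14 + 1/21 = 5/42
P(U=3 | obs) = 1/14 / 5/42 = 3/5
P(U=4 | obs) = 1/21 / 5/42 = 2/5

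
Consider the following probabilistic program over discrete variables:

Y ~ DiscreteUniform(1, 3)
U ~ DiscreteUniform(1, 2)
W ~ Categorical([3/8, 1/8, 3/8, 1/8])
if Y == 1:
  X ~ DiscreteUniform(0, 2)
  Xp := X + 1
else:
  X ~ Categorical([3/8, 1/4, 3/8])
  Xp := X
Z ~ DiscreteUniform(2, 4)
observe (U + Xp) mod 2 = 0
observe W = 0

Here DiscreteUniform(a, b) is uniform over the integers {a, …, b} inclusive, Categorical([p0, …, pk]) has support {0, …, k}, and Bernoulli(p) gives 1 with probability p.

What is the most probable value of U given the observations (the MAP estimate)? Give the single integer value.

Enumerate traces; 27 have nonzero weight after conditioning:
  (Y=1, U=1, W=0, X=0, Z=2) weight 1/144
  (Y=1, U=1, W=0, X=0, Z=3) weight 1/144
  (Y=1, U=1, W=0, X=0, Z=4) weight 1/144
  (Y=1, U=1, W=0, X=2, Z=2) weight 1/144
  (Y=1, U=1, W=0, X=2, Z=3) weight 1/144
  (Y=1, U=1, W=0, X=2, Z=4) weight 1/144
  (Y=1, U=2, W=0, X=1, Z=2) weight 1/144
  (Y=1, U=2, W=0, X=1, Z=3) weight 1/144
  … 19 more
Group by U:
  weight(U=1) = 7/96
  weight(U=2) = 11/96
Total weight = 7/96 + 11/96 = 3/16
P(U=1 | obs) = 7/96 / 3/16 = 7/18
P(U=2 | obs) = 11/96 / 3/16 = 11/18
argmax = 2

argmax_v P(U = v | obs) = 2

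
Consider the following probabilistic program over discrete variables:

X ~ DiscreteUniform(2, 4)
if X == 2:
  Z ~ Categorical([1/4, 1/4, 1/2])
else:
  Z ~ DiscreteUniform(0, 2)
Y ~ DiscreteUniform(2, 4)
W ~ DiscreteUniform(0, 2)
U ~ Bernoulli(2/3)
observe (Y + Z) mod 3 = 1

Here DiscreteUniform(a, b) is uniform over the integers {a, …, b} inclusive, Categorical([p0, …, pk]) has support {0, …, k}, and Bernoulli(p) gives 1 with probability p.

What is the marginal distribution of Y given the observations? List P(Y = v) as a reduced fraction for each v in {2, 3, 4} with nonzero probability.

Enumerate traces; 54 have nonzero weight after conditioning:
  (X=2, Z=0, Y=4, W=0, U=0) weight 1/324
  (X=2, Z=0, Y=4, W=0, U=1) weight 1/162
  (X=2, Z=0, Y=4, W=1, U=0) weight 1/324
  (X=2, Z=0, Y=4, W=1, U=1) weight 1/162
  (X=2, Z=0, Y=4, W=2, U=0) weight 1/324
  (X=2, Z=0, Y=4, W=2, U=1) weight 1/162
  (X=2, Z=1, Y=3, W=0, U=0) weight 1/324
  (X=2, Z=1, Y=3, W=0, U=1) weight 1/162
  (X=2, Z=2, Y=2, W=0, U=0) weight 1/162
  … 45 more
Group by Y:
  weight(Y=2) = 7/54
  weight(Y=3) = 11/108
  weight(Y=4) = 11/108
Total weight = 7/54 + 11/108 + 11/108 = 1/3
P(Y=2 | obs) = 7/54 / 1/3 = 7/18
P(Y=3 | obs) = 11/108 / 1/3 = 11/36
P(Y=4 | obs) = 11/108 / 1/3 = 11/36

P(Y=2) = 7/18, P(Y=3) = 11/36, P(Y=4) = 11/36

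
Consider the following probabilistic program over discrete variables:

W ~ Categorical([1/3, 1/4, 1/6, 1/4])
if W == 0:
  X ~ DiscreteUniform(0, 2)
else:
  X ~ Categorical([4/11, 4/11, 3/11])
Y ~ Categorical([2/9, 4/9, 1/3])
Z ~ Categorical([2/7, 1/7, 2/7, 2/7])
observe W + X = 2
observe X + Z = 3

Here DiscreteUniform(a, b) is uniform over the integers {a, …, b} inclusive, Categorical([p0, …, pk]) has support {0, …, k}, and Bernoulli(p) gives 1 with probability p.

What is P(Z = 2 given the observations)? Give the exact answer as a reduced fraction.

Enumerate traces; 9 have nonzero weight after conditioning:
  (W=0, X=2, Y=0, Z=1) weight 2/567
  (W=0, X=2, Y=1, Z=1) weight 4/567
  (W=0, X=2, Y=2, Z=1) weight 1/189
  (W=1, X=1, Y=0, Z=2) weight 4/693
  (W=1, X=1, Y=1, Z=2) weight 8/693
  (W=1, X=1, Y=2, Z=2) weight 2/231
  (W=2, X=0, Y=0, Z=3) weight 8/2079
  (W=2, X=0, Y=1, Z=3) weight 16/2079
  … 1 more
Group by Z:
  weight(Z=1) = 1/63
  weight(Z=2) = 2/77
  weight(Z=3) = 4/231
Total weight = 1/63 + 2/77 + 4/231 = 41/693
P(Z=1 | obs) = 1/63 / 41/693 = 11/41
P(Z=2 | obs) = 2/77 / 41/693 = 18/41
P(Z=3 | obs) = 4/231 / 41/693 = 12/41

P(Z = 2 | obs) = 18/41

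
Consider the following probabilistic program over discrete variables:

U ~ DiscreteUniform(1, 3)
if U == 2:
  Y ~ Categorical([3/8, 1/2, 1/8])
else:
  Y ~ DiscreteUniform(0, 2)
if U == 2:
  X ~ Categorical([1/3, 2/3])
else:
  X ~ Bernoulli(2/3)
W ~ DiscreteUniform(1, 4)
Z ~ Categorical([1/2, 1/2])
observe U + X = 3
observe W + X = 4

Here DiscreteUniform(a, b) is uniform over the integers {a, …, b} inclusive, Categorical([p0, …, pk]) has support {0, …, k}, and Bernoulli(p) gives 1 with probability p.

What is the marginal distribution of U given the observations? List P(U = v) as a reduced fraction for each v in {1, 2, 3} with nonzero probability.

P(U=2) = 2/3, P(U=3) = 1/3

Enumerate traces; 12 have nonzero weight after conditioning:
  (U=2, Y=0, X=1, W=3, Z=0) weight 1/96
  (U=2, Y=0, X=1, W=3, Z=1) weight 1/96
  (U=2, Y=1, X=1, W=3, Z=0) weight 1/72
  (U=2, Y=1, X=1, W=3, Z=1) weight 1/72
  (U=2, Y=2, X=1, W=3, Z=0) weight 1/288
  (U=2, Y=2, X=1, W=3, Z=1) weight 1/288
  (U=3, Y=0, X=0, W=4, Z=0) weight 1/216
  (U=3, Y=0, X=0, W=4, Z=1) weight 1/216
  … 4 more
Group by U:
  weight(U=2) = 1/18
  weight(U=3) = 1/36
Total weight = 1/18 + 1/36 = 1/12
P(U=2 | obs) = 1/18 / 1/12 = 2/3
P(U=3 | obs) = 1/36 / 1/12 = 1/3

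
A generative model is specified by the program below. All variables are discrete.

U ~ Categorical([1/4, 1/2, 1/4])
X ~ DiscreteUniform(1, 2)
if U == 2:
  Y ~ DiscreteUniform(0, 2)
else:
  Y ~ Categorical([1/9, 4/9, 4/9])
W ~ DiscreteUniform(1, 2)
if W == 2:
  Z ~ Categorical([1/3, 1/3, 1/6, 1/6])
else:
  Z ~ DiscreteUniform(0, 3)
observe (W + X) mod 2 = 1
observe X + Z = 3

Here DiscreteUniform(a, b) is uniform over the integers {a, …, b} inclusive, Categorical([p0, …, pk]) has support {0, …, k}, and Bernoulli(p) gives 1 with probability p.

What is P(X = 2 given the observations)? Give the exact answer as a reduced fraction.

Enumerate traces; 18 have nonzero weight after conditioning:
  (U=0, X=1, Y=0, W=2, Z=2) weight 1/864
  (U=0, X=1, Y=1, W=2, Z=2) weight 1/216
  (U=0, X=1, Y=2, W=2, Z=2) weight 1/216
  (U=0, X=2, Y=0, W=1, Z=1) weight 1/576
  (U=0, X=2, Y=1, W=1, Z=1) weight 1/144
  (U=0, X=2, Y=2, W=1, Z=1) weight 1/144
  (U=1, X=1, Y=0, W=2, Z=2) weight 1/432
  (U=1, X=1, Y=1, W=2, Z=2) weight 1/108
  … 10 more
Group by X:
  weight(X=1) = 1/24
  weight(X=2) = 1/16
Total weight = 1/24 + 1/16 = 5/48
P(X=1 | obs) = 1/24 / 5/48 = 2/5
P(X=2 | obs) = 1/16 / 5/48 = 3/5

P(X = 2 | obs) = 3/5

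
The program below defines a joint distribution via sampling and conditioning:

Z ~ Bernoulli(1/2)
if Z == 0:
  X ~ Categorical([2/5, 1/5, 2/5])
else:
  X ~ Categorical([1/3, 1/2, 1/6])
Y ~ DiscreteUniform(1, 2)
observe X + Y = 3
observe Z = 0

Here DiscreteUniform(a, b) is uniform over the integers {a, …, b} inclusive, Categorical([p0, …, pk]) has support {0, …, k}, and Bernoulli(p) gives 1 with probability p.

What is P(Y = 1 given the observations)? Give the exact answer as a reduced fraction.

P(Y = 1 | obs) = 2/3

Enumerate traces; 2 have nonzero weight after conditioning:
  (Z=0, X=1, Y=2) weight 1/20
  (Z=0, X=2, Y=1) weight 1/10
Group by Y:
  weight(Y=1) = 1/10
  weight(Y=2) = 1/20
Total weight = 1/10 + 1/20 = 3/20
P(Y=1 | obs) = 1/10 / 3/20 = 2/3
P(Y=2 | obs) = 1/20 / 3/20 = 1/3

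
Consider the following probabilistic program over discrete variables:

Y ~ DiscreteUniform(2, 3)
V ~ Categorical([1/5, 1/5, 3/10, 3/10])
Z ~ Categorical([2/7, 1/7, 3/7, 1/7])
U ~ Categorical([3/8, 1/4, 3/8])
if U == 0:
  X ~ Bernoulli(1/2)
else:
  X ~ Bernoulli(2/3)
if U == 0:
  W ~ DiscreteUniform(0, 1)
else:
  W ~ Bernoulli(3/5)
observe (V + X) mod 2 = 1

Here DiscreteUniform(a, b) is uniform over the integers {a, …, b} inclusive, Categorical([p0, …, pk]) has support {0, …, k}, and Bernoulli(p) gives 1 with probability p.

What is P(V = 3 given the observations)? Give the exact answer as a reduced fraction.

Enumerate traces; 192 have nonzero weight after conditioning:
  (Y=2, V=0, Z=0, U=0, X=1, W=0) weight 3/1120
  (Y=2, V=0, Z=0, U=0, X=1, W=1) weight 3/1120
  (Y=2, V=0, Z=0, U=1, X=1, W=0) weight 1/525
  (Y=2, V=0, Z=0, U=1, X=1, W=1) weight 1/350
  (Y=2, V=0, Z=0, U=2, X=1, W=0) weight 1/350
  (Y=2, V=0, Z=0, U=2, X=1, W=1) weight 3/700
  (Y=2, V=0, Z=1, U=0, X=1, W=0) weight 3/2240
  (Y=2, V=0, Z=1, U=0, X=1, W=1) weight 3/2240
  (Y=2, V=1, Z=0, U=0, X=0, W=0) weight 3/1120
  (Y=2, V=2, Z=0, U=0, X=1, W=0) weight 9/2240
  … 182 more
Group by V:
  weight(V=0) = 29/240
  weight(V=1) = 19/240
  weight(V=2) = 29/160
  weight(V=3) = 19/160
Total weight = 29/240 + 19/240 + 29/160 + 19/160 = 1/2
P(V=0 | obs) = 29/240 / 1/2 = 29/120
P(V=1 | obs) = 19/240 / 1/2 = 19/120
P(V=2 | obs) = 29/160 / 1/2 = 29/80
P(V=3 | obs) = 19/160 / 1/2 = 19/80

P(V = 3 | obs) = 19/80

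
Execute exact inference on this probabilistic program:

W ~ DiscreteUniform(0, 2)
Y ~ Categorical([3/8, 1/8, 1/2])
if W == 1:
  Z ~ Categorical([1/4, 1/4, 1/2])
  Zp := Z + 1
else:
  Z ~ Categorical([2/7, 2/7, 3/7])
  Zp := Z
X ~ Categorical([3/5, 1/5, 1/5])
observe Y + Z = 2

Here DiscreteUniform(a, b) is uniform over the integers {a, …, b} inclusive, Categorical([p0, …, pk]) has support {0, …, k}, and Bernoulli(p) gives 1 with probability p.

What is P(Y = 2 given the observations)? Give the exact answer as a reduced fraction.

P(Y = 2 | obs) = 92/229

Enumerate traces; 27 have nonzero weight after conditioning:
  (W=0, Y=0, Z=2, X=0) weight 9/280
  (W=0, Y=0, Z=2, X=1) weight 3/280
  (W=0, Y=0, Z=2, X=2) weight 3/280
  (W=0, Y=1, Z=1, X=0) weight 1/140
  (W=0, Y=1, Z=1, X=1) weight 1/420
  (W=0, Y=1, Z=1, X=2) weight 1/420
  (W=0, Y=2, Z=0, X=0) weight 1/35
  (W=0, Y=2, Z=0, X=1) weight 1/105
  … 19 more
Group by Y:
  weight(Y=0) = 19/112
  weight(Y=1) = 23/672
  weight(Y=2) = 23/168
Total weight = 19/112 + 23/672 + 23/168 = 229/672
P(Y=0 | obs) = 19/112 / 229/672 = 114/229
P(Y=1 | obs) = 23/672 / 229/672 = 23/229
P(Y=2 | obs) = 23/168 / 229/672 = 92/229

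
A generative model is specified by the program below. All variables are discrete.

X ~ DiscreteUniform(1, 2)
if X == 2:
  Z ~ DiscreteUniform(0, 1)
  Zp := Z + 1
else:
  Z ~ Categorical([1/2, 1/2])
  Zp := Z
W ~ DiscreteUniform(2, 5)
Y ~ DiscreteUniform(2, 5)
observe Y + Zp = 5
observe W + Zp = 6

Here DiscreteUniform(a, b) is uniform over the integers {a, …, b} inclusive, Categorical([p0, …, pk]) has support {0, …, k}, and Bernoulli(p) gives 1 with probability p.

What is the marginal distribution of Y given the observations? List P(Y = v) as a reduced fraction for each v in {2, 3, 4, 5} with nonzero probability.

P(Y=3) = 1/3, P(Y=4) = 2/3

Enumerate traces; 3 have nonzero weight after conditioning:
  (X=1, Z=1, W=5, Y=4) weight 1/64
  (X=2, Z=0, W=5, Y=4) weight 1/64
  (X=2, Z=1, W=4, Y=3) weight 1/64
Group by Y:
  weight(Y=3) = 1/64
  weight(Y=4) = 1/32
Total weight = 1/64 + 1/32 = 3/64
P(Y=3 | obs) = 1/64 / 3/64 = 1/3
P(Y=4 | obs) = 1/32 / 3/64 = 2/3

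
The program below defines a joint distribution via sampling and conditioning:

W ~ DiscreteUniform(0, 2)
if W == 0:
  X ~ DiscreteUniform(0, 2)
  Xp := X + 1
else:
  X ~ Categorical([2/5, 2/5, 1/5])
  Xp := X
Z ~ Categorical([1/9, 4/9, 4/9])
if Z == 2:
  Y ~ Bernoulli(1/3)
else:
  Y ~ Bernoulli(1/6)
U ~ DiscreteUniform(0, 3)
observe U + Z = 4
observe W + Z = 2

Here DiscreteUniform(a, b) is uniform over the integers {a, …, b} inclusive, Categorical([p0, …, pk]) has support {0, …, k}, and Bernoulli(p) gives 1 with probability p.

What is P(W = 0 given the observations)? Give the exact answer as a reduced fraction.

Enumerate traces; 12 have nonzero weight after conditioning:
  (W=0, X=0, Z=2, Y=0, U=2) weight 2/243
  (W=0, X=0, Z=2, Y=1, U=2) weight 1/243
  (W=0, X=1, Z=2, Y=0, U=2) weight 2/243
  (W=0, X=1, Z=2, Y=1, U=2) weight 1/243
  (W=0, X=2, Z=2, Y=0, U=2) weight 2/243
  (W=0, X=2, Z=2, Y=1, U=2) weight 1/243
  (W=1, X=0, Z=1, Y=0, U=3) weight 1/81
  (W=1, X=0, Z=1, Y=1, U=3) weight 1/405
  … 4 more
Group by W:
  weight(W=0) = 1/27
  weight(W=1) = 1/27
Total weight = 1/27 + 1/27 = 2/27
P(W=0 | obs) = 1/27 / 2/27 = 1/2
P(W=1 | obs) = 1/27 / 2/27 = 1/2

P(W = 0 | obs) = 1/2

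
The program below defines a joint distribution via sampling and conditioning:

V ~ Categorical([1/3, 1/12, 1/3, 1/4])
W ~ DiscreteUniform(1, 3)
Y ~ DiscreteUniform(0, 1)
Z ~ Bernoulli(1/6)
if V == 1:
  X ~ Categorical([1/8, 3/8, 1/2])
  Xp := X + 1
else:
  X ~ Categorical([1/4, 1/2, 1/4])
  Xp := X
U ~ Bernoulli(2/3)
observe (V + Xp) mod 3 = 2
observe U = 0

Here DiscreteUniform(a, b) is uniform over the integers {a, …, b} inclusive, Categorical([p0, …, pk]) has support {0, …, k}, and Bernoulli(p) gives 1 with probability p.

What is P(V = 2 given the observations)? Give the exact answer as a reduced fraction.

P(V = 2 | obs) = 8/23

Enumerate traces; 48 have nonzero weight after conditioning:
  (V=0, W=1, Y=0, Z=0, X=2, U=0) weight 5/1296
  (V=0, W=1, Y=0, Z=1, X=2, U=0) weight 1/1296
  (V=0, W=1, Y=1, Z=0, X=2, U=0) weight 5/1296
  (V=0, W=1, Y=1, Z=1, X=2, U=0) weight 1/1296
  (V=0, W=2, Y=0, Z=0, X=2, U=0) weight 5/1296
  (V=0, W=2, Y=0, Z=1, X=2, U=0) weight 1/1296
  (V=0, W=2, Y=1, Z=0, X=2, U=0) weight 5/1296
  (V=0, W=2, Y=1, Z=1, X=2, U=0) weight 1/1296
  (V=1, W=1, Y=0, Z=0, X=0, U=0) weight 5/10368
  (V=2, W=1, Y=0, Z=0, X=0, U=0) weight 5/1296
  … 38 more
Group by V:
  weight(V=0) = 1/36
  weight(V=1) = 1/288
  weight(V=2) = 1/36
  weight(V=3) = 1/48
Total weight = 1/36 + 1/288 + 1/36 + 1/48 = 23/288
P(V=0 | obs) = 1/36 / 23/288 = 8/23
P(V=1 | obs) = 1/288 / 23/288 = 1/23
P(V=2 | obs) = 1/36 / 23/288 = 8/23
P(V=3 | obs) = 1/48 / 23/288 = 6/23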